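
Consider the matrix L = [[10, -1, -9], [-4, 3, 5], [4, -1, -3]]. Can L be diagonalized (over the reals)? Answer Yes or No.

Characteristic polynomial: p(μ) = μ^3 - 10μ^2 + 28μ - 24 = (μ - 6)(μ - 2)^2.
μ = 2 has algebraic multiplicity 2; rank(L − 2I) = 2, so geometric multiplicity = 1.
Geometric multiplicity < algebraic multiplicity, so L is not diagonalizable.

No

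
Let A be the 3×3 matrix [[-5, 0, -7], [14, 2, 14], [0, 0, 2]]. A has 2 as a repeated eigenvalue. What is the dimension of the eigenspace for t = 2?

2

A − 2I = [[-7, 0, -7], [14, 0, 14], [0, 0, 0]].
This matrix has rank 1, so its null space has dimension 3 − 1 = 2.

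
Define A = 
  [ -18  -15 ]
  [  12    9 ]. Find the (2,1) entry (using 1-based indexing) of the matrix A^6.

Characteristic polynomial: λ^2 + 9λ + 18 = (λ + 3)(λ + 6), so the eigenvalues are -6, -3.
λ=-6: eigenvector (5, -4).
λ=-3: eigenvector (-1, 1).
P = [[5, -1], [-4, 1]], D = diag(-6, -3), P⁻¹ = [[1, 1], [4, 5]].
A⁶ = P·diag(46656, 729)·P⁻¹ = [[230364, 229635], [-183708, -182979]].
The requested entry is -183708.

-183708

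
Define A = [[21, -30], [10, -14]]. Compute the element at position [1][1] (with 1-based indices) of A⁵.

Characteristic polynomial: s^2 - 7s + 6 = (s - 6)(s - 1), so the eigenvalues are 1, 6.
s=1: eigenvector (-3, -2).
s=6: eigenvector (2, 1).
P = [[-3, 2], [-2, 1]], D = diag(1, 6), P⁻¹ = [[1, -2], [2, -3]].
A⁵ = P·diag(1, 7776)·P⁻¹ = [[31101, -46650], [15550, -23324]].
The requested entry is 31101.

31101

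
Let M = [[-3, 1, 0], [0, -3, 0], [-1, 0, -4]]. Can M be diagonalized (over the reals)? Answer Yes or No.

No

Characteristic polynomial: p(s) = s^3 + 10s^2 + 33s + 36 = (s + 3)^2(s + 4).
s = -3 has algebraic multiplicity 2; rank(M + 3I) = 2, so geometric multiplicity = 1.
Geometric multiplicity < algebraic multiplicity, so M is not diagonalizable.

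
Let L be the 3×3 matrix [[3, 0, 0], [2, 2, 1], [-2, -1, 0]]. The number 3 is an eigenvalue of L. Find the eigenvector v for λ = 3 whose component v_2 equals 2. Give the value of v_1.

L − 3I = [[0, 0, 0], [2, -1, 1], [-2, -1, -3]].
Solving (L − 3I)v = 0 gives the eigenspace spanned by (2, 2, -2).
With v_2 = 2, v = (2, 2, -2), so v_1 = 2.

2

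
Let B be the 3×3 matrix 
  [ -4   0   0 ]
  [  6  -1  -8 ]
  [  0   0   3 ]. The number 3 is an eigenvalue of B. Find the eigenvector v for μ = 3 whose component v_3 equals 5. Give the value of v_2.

B − 3I = [[-7, 0, 0], [6, -4, -8], [0, 0, 0]].
Solving (B − 3I)v = 0 gives the eigenspace spanned by (0, -10, 5).
With v_3 = 5, v = (0, -10, 5), so v_2 = -10.

-10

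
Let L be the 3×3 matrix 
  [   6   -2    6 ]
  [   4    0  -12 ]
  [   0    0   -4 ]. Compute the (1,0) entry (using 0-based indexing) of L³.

Characteristic polynomial: μ^3 - 2μ^2 - 16μ + 32 = (μ - 4)(μ - 2)(μ + 4), so the eigenvalues are -4, 2, 4.
μ=4: eigenvector (1, 1, 0).
μ=2: eigenvector (1, 2, 0).
μ=-4: eigenvector (0, 3, 1).
P = [[1, 1, 0], [1, 2, 3], [0, 0, 1]], D = diag(4, 2, -4), P⁻¹ = [[2, -1, 3], [-1, 1, -3], [0, 0, 1]].
L³ = P·diag(64, 8, -64)·P⁻¹ = [[120, -56, 168], [112, -48, -48], [0, 0, -64]].
The requested entry is 112.

112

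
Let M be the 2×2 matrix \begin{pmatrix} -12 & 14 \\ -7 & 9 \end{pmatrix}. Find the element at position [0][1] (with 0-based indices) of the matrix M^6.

-31122

Characteristic polynomial: μ^2 + 3μ - 10 = (μ - 2)(μ + 5), so the eigenvalues are -5, 2.
μ=2: eigenvector (1, 1).
μ=-5: eigenvector (-2, -1).
P = [[1, -2], [1, -1]], D = diag(2, -5), P⁻¹ = [[-1, 2], [-1, 1]].
M⁶ = P·diag(64, 15625)·P⁻¹ = [[31186, -31122], [15561, -15497]].
The requested entry is -31122.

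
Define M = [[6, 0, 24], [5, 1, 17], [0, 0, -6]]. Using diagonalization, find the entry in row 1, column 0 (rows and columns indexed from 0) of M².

Characteristic polynomial: t^3 - t^2 - 36t + 36 = (t - 6)(t - 1)(t + 6), so the eigenvalues are -6, 1, 6.
t=6: eigenvector (1, 1, 0).
t=-6: eigenvector (-2, -1, 1).
t=1: eigenvector (0, 1, 0).
P = [[1, -2, 0], [1, -1, 1], [0, 1, 0]], D = diag(6, -6, 1), P⁻¹ = [[1, 0, 2], [0, 0, 1], [-1, 1, -1]].
M² = P·diag(36, 36, 1)·P⁻¹ = [[36, 0, 0], [35, 1, 35], [0, 0, 36]].
The requested entry is 35.

35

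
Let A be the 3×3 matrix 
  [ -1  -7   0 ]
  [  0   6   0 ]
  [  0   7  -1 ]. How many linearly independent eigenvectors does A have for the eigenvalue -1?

A + 1I = [[0, -7, 0], [0, 7, 0], [0, 7, 0]].
This matrix has rank 1, so its null space has dimension 3 − 1 = 2.

2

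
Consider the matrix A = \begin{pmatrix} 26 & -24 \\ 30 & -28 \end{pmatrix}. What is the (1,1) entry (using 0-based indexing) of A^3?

-352

Characteristic polynomial: r^2 + 2r - 8 = (r - 2)(r + 4), so the eigenvalues are -4, 2.
r=2: eigenvector (1, 1).
r=-4: eigenvector (4, 5).
P = [[1, 4], [1, 5]], D = diag(2, -4), P⁻¹ = [[5, -4], [-1, 1]].
A³ = P·diag(8, -64)·P⁻¹ = [[296, -288], [360, -352]].
The requested entry is -352.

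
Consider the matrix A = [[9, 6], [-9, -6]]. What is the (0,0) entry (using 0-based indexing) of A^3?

81

Characteristic polynomial: s^2 - 3s = s(s - 3), so the eigenvalues are 0, 3.
s=0: eigenvector (-2, 3).
s=3: eigenvector (-1, 1).
P = [[-2, -1], [3, 1]], D = diag(0, 3), P⁻¹ = [[1, 1], [-3, -2]].
A³ = P·diag(0, 27)·P⁻¹ = [[81, 54], [-81, -54]].
The requested entry is 81.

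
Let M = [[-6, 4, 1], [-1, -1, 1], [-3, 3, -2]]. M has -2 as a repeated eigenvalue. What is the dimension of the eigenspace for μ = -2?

1

M + 2I = [[-4, 4, 1], [-1, 1, 1], [-3, 3, 0]].
This matrix has rank 2, so its null space has dimension 3 − 2 = 1.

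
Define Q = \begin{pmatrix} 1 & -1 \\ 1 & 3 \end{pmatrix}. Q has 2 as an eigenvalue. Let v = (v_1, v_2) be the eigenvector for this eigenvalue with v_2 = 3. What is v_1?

-3

Q − 2I = [[-1, -1], [1, 1]].
Solving (Q − 2I)v = 0 gives the eigenspace spanned by (-3, 3).
With v_2 = 3, v = (-3, 3), so v_1 = -3.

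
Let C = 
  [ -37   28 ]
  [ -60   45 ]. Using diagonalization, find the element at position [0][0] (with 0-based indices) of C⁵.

Characteristic polynomial: r^2 - 8r + 15 = (r - 5)(r - 3), so the eigenvalues are 3, 5.
r=5: eigenvector (-2, -3).
r=3: eigenvector (7, 10).
P = [[-2, 7], [-3, 10]], D = diag(5, 3), P⁻¹ = [[10, -7], [3, -2]].
C⁵ = P·diag(3125, 243)·P⁻¹ = [[-57397, 40348], [-86460, 60765]].
The requested entry is -57397.

-57397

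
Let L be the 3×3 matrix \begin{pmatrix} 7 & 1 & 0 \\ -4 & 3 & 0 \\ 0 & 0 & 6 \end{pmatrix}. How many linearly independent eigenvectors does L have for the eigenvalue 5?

L − 5I = [[2, 1, 0], [-4, -2, 0], [0, 0, 1]].
This matrix has rank 2, so its null space has dimension 3 − 2 = 1.

1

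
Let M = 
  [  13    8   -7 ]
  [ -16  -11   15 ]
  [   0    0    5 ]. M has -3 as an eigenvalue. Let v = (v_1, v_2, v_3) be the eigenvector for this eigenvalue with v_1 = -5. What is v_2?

M + 3I = [[16, 8, -7], [-16, -8, 15], [0, 0, 8]].
Solving (M + 3I)v = 0 gives the eigenspace spanned by (-5, 10, 0).
With v_1 = -5, v = (-5, 10, 0), so v_2 = 10.

10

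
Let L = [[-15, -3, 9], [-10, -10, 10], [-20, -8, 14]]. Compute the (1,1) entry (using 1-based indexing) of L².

75

Characteristic polynomial: μ^3 + 11μ^2 + 30μ = μ(μ + 5)(μ + 6), so the eigenvalues are -6, -5, 0.
μ=-5: eigenvector (3, 2, 4).
μ=0: eigenvector (1, 1, 2).
μ=-6: eigenvector (1, 0, 1).
P = [[3, 1, 1], [2, 1, 0], [4, 2, 1]], D = diag(-5, 0, -6), P⁻¹ = [[1, 1, -1], [-2, -1, 2], [0, -2, 1]].
L² = P·diag(25, 0, 36)·P⁻¹ = [[75, 3, -39], [50, 50, -50], [100, 28, -64]].
The requested entry is 75.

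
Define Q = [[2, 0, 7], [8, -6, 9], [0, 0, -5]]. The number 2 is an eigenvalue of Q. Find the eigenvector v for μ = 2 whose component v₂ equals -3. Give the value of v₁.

-3

Q − 2I = [[0, 0, 7], [8, -8, 9], [0, 0, -7]].
Solving (Q − 2I)v = 0 gives the eigenspace spanned by (-3, -3, 0).
With v₂ = -3, v = (-3, -3, 0), so v₁ = -3.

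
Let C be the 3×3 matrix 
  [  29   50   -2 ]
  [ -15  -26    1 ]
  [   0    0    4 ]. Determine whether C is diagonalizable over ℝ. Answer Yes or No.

Characteristic polynomial: p(μ) = μ^3 - 7μ^2 + 8μ + 16 = (μ - 4)^2(μ + 1).
μ = 4 has algebraic multiplicity 2; rank(C − 4I) = 2, so geometric multiplicity = 1.
Geometric multiplicity < algebraic multiplicity, so C is not diagonalizable.

No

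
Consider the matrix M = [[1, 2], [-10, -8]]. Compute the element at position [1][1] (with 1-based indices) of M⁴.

-619

Characteristic polynomial: μ^2 + 7μ + 12 = (μ + 3)(μ + 4), so the eigenvalues are -4, -3.
μ=-3: eigenvector (1, -2).
μ=-4: eigenvector (-2, 5).
P = [[1, -2], [-2, 5]], D = diag(-3, -4), P⁻¹ = [[5, 2], [2, 1]].
M⁴ = P·diag(81, 256)·P⁻¹ = [[-619, -350], [1750, 956]].
The requested entry is -619.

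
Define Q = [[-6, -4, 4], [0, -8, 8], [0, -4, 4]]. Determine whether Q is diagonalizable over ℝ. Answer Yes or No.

Characteristic polynomial: p(λ) = λ^3 + 10λ^2 + 24λ = λ(λ + 4)(λ + 6).
All 3 eigenvalues are distinct, so Q is diagonalizable.

Yes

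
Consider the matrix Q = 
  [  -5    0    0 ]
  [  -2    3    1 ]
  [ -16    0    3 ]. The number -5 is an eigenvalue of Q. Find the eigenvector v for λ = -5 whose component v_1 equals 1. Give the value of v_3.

Q + 5I = [[0, 0, 0], [-2, 8, 1], [-16, 0, 8]].
Solving (Q + 5I)v = 0 gives the eigenspace spanned by (1, 0, 2).
With v_1 = 1, v = (1, 0, 2), so v_3 = 2.

2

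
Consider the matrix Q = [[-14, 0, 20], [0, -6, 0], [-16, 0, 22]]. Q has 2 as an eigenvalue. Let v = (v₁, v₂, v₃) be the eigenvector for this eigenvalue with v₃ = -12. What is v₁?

Q − 2I = [[-16, 0, 20], [0, -8, 0], [-16, 0, 20]].
Solving (Q − 2I)v = 0 gives the eigenspace spanned by (-15, 0, -12).
With v₃ = -12, v = (-15, 0, -12), so v₁ = -15.

-15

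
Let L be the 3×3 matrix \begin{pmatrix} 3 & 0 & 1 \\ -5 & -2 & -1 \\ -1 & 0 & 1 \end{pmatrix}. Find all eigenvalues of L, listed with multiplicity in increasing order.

-2, 2, 2

Characteristic polynomial: p(μ) = μ^3 - 2μ^2 - 4μ + 8 = (μ - 2)^2(μ + 2).
Roots (with multiplicity): -2, 2, 2.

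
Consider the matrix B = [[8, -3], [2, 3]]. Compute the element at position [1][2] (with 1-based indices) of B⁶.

Characteristic polynomial: μ^2 - 11μ + 30 = (μ - 6)(μ - 5), so the eigenvalues are 5, 6.
μ=6: eigenvector (-3, -2).
μ=5: eigenvector (1, 1).
P = [[-3, 1], [-2, 1]], D = diag(6, 5), P⁻¹ = [[-1, 1], [-2, 3]].
B⁶ = P·diag(46656, 15625)·P⁻¹ = [[108718, -93093], [62062, -46437]].
The requested entry is -93093.

-93093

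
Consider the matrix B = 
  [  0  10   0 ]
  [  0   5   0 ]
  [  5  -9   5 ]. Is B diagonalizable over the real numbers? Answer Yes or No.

Characteristic polynomial: p(r) = r^3 - 10r^2 + 25r = r(r - 5)^2.
r = 5 has algebraic multiplicity 2; rank(B − 5I) = 2, so geometric multiplicity = 1.
Geometric multiplicity < algebraic multiplicity, so B is not diagonalizable.

No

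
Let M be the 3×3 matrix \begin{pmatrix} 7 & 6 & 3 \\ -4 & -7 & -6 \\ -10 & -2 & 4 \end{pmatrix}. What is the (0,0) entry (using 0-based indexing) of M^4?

-29

Characteristic polynomial: r^3 - 4r^2 - 7r + 10 = (r - 5)(r - 1)(r + 2), so the eigenvalues are -2, 1, 5.
r=1: eigenvector (1, -2, 2).
r=-2: eigenvector (-1, 2, -1).
r=5: eigenvector (0, 1, -2).
P = [[1, -1, 0], [-2, 2, 1], [2, -1, -2]], D = diag(1, -2, 5), P⁻¹ = [[3, 2, 1], [2, 2, 1], [2, 1, 0]].
M⁴ = P·diag(1, 16, 625)·P⁻¹ = [[-29, -30, -15], [1308, 685, 30], [-2526, -1278, -14]].
The requested entry is -29.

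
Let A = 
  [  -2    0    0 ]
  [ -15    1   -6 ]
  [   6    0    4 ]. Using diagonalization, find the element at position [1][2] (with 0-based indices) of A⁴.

-510

Characteristic polynomial: t^3 - 3t^2 - 6t + 8 = (t - 4)(t - 1)(t + 2), so the eigenvalues are -2, 1, 4.
t=4: eigenvector (0, -2, 1).
t=1: eigenvector (0, 1, 0).
t=-2: eigenvector (1, 3, -1).
P = [[0, 0, 1], [-2, 1, 3], [1, 0, -1]], D = diag(4, 1, -2), P⁻¹ = [[1, 0, 1], [-1, 1, 2], [1, 0, 0]].
A⁴ = P·diag(256, 1, 16)·P⁻¹ = [[16, 0, 0], [-465, 1, -510], [240, 0, 256]].
The requested entry is -510.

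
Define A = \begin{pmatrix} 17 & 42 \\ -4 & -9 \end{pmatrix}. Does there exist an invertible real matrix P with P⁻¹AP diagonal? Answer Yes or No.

Yes

Characteristic polynomial: p(s) = s^2 - 8s + 15 = (s - 5)(s - 3).
All 2 eigenvalues are distinct, so A is diagonalizable.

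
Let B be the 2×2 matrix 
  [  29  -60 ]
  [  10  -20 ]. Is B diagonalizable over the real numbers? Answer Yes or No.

Yes

Characteristic polynomial: p(s) = s^2 - 9s + 20 = (s - 5)(s - 4).
All 2 eigenvalues are distinct, so B is diagonalizable.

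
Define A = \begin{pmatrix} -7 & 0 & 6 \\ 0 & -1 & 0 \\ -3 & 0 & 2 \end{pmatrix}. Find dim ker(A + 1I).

A + 1I = [[-6, 0, 6], [0, 0, 0], [-3, 0, 3]].
This matrix has rank 1, so its null space has dimension 3 − 1 = 2.

2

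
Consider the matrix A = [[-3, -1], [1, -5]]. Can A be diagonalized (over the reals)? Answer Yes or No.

No

Characteristic polynomial: p(s) = s^2 + 8s + 16 = (s + 4)^2.
s = -4 has algebraic multiplicity 2; rank(A + 4I) = 1, so geometric multiplicity = 1.
Geometric multiplicity < algebraic multiplicity, so A is not diagonalizable.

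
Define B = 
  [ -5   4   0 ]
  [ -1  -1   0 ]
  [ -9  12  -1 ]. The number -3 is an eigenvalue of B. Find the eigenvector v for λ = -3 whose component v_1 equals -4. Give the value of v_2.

-2

B + 3I = [[-2, 4, 0], [-1, 2, 0], [-9, 12, 2]].
Solving (B + 3I)v = 0 gives the eigenspace spanned by (-4, -2, -6).
With v_1 = -4, v = (-4, -2, -6), so v_2 = -2.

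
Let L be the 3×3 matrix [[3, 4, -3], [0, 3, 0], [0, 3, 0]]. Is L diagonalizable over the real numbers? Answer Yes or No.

Characteristic polynomial: p(s) = s^3 - 6s^2 + 9s = s(s - 3)^2.
s = 3 has algebraic multiplicity 2; rank(L − 3I) = 2, so geometric multiplicity = 1.
Geometric multiplicity < algebraic multiplicity, so L is not diagonalizable.

No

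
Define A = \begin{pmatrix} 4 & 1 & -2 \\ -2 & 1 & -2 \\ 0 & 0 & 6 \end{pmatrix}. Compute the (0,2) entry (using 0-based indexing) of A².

-22

Characteristic polynomial: λ^3 - 11λ^2 + 36λ - 36 = (λ - 6)(λ - 3)(λ - 2), so the eigenvalues are 2, 3, 6.
λ=6: eigenvector (1, 0, -1).
λ=3: eigenvector (1, -1, 0).
λ=2: eigenvector (1, -2, 0).
P = [[1, 1, 1], [0, -1, -2], [-1, 0, 0]], D = diag(6, 3, 2), P⁻¹ = [[0, 0, -1], [2, 1, 2], [-1, -1, -1]].
A² = P·diag(36, 9, 4)·P⁻¹ = [[14, 5, -22], [-10, -1, -10], [0, 0, 36]].
The requested entry is -22.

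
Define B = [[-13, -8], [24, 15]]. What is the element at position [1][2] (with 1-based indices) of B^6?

-1456

Characteristic polynomial: s^2 - 2s - 3 = (s - 3)(s + 1), so the eigenvalues are -1, 3.
s=3: eigenvector (1, -2).
s=-1: eigenvector (2, -3).
P = [[1, 2], [-2, -3]], D = diag(3, -1), P⁻¹ = [[-3, -2], [2, 1]].
B⁶ = P·diag(729, 1)·P⁻¹ = [[-2183, -1456], [4368, 2913]].
The requested entry is -1456.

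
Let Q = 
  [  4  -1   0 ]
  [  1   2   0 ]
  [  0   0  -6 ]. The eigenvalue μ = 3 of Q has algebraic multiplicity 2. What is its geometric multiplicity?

1

Q − 3I = [[1, -1, 0], [1, -1, 0], [0, 0, -9]].
This matrix has rank 2, so its null space has dimension 3 − 2 = 1.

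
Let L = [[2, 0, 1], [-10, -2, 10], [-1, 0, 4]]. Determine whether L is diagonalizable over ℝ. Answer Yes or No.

No

Characteristic polynomial: p(λ) = λ^3 - 4λ^2 - 3λ + 18 = (λ - 3)^2(λ + 2).
λ = 3 has algebraic multiplicity 2; rank(L − 3I) = 2, so geometric multiplicity = 1.
Geometric multiplicity < algebraic multiplicity, so L is not diagonalizable.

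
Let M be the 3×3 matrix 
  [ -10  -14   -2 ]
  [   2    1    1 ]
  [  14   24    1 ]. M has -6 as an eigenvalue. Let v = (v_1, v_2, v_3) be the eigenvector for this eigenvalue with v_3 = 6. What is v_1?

M + 6I = [[-4, -14, -2], [2, 7, 1], [14, 24, 7]].
Solving (M + 6I)v = 0 gives the eigenspace spanned by (-3, 0, 6).
With v_3 = 6, v = (-3, 0, 6), so v_1 = -3.

-3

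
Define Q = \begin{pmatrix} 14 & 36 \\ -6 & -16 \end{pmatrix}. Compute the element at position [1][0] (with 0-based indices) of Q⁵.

-1056

Characteristic polynomial: t^2 + 2t - 8 = (t - 2)(t + 4), so the eigenvalues are -4, 2.
t=2: eigenvector (3, -1).
t=-4: eigenvector (-2, 1).
P = [[3, -2], [-1, 1]], D = diag(2, -4), P⁻¹ = [[1, 2], [1, 3]].
Q⁵ = P·diag(32, -1024)·P⁻¹ = [[2144, 6336], [-1056, -3136]].
The requested entry is -1056.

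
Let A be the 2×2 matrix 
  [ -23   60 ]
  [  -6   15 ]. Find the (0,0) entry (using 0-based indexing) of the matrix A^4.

Characteristic polynomial: λ^2 + 8λ + 15 = (λ + 3)(λ + 5), so the eigenvalues are -5, -3.
λ=-5: eigenvector (10, 3).
λ=-3: eigenvector (3, 1).
P = [[10, 3], [3, 1]], D = diag(-5, -3), P⁻¹ = [[1, -3], [-3, 10]].
A⁴ = P·diag(625, 81)·P⁻¹ = [[5521, -16320], [1632, -4815]].
The requested entry is 5521.

5521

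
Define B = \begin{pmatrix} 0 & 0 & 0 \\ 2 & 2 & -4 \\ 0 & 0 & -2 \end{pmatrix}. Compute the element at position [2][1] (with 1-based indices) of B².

Characteristic polynomial: r^3 - 4r = r(r - 2)(r + 2), so the eigenvalues are -2, 0, 2.
r=0: eigenvector (1, -1, 0).
r=2: eigenvector (0, 1, 0).
r=-2: eigenvector (0, 1, 1).
P = [[1, 0, 0], [-1, 1, 1], [0, 0, 1]], D = diag(0, 2, -2), P⁻¹ = [[1, 0, 0], [1, 1, -1], [0, 0, 1]].
B² = P·diag(0, 4, 4)·P⁻¹ = [[0, 0, 0], [4, 4, 0], [0, 0, 4]].
The requested entry is 4.

4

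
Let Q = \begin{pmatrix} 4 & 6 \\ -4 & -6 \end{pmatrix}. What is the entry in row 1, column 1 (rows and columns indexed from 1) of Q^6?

-128

Characteristic polynomial: s^2 + 2s = s(s + 2), so the eigenvalues are -2, 0.
s=0: eigenvector (3, -2).
s=-2: eigenvector (-1, 1).
P = [[3, -1], [-2, 1]], D = diag(0, -2), P⁻¹ = [[1, 1], [2, 3]].
Q⁶ = P·diag(0, 64)·P⁻¹ = [[-128, -192], [128, 192]].
The requested entry is -128.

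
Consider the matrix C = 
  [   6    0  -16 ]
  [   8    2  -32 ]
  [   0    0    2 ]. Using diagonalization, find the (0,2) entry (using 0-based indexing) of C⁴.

Characteristic polynomial: r^3 - 10r^2 + 28r - 24 = (r - 6)(r - 2)^2, so the eigenvalues are 2, 2, 6.
r=6: eigenvector (1, 2, 0).
r=2: eigenvector (0, 1, 0).
r=2: eigenvector (4, 4, 1).
P = [[1, 0, 4], [2, 1, 4], [0, 0, 1]], D = diag(6, 2, 2), P⁻¹ = [[1, 0, -4], [-2, 1, 4], [0, 0, 1]].
C⁴ = P·diag(1296, 16, 16)·P⁻¹ = [[1296, 0, -5120], [2560, 16, -10240], [0, 0, 16]].
The requested entry is -5120.

-5120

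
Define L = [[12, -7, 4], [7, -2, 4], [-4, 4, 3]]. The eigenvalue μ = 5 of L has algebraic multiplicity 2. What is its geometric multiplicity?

L − 5I = [[7, -7, 4], [7, -7, 4], [-4, 4, -2]].
This matrix has rank 2, so its null space has dimension 3 − 2 = 1.

1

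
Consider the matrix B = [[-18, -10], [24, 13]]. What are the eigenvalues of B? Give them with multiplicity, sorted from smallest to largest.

Characteristic polynomial: p(r) = r^2 + 5r + 6 = (r + 2)(r + 3).
Roots (with multiplicity): -3, -2.

-3, -2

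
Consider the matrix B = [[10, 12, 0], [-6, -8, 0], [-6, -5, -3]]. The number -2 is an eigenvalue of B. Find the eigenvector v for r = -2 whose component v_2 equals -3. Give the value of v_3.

-3

B + 2I = [[12, 12, 0], [-6, -6, 0], [-6, -5, -1]].
Solving (B + 2I)v = 0 gives the eigenspace spanned by (3, -3, -3).
With v_2 = -3, v = (3, -3, -3), so v_3 = -3.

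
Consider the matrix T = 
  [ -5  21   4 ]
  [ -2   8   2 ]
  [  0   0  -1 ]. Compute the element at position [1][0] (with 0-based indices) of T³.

-14

Characteristic polynomial: r^3 - 2r^2 - r + 2 = (r - 2)(r - 1)(r + 1), so the eigenvalues are -1, 1, 2.
r=1: eigenvector (7, 2, 0).
r=2: eigenvector (3, 1, 0).
r=-1: eigenvector (1, 0, 1).
P = [[7, 3, 1], [2, 1, 0], [0, 0, 1]], D = diag(1, 2, -1), P⁻¹ = [[1, -3, -1], [-2, 7, 2], [0, 0, 1]].
T³ = P·diag(1, 8, -1)·P⁻¹ = [[-41, 147, 40], [-14, 50, 14], [0, 0, -1]].
The requested entry is -14.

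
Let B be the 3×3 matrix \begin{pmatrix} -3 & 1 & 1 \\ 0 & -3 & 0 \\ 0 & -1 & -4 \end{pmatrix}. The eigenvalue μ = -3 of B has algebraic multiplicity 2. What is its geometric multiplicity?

2

B + 3I = [[0, 1, 1], [0, 0, 0], [0, -1, -1]].
This matrix has rank 1, so its null space has dimension 3 − 1 = 2.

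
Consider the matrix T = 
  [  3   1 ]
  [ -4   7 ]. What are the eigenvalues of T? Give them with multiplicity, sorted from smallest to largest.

Characteristic polynomial: p(μ) = μ^2 - 10μ + 25 = (μ - 5)^2.
Roots (with multiplicity): 5, 5.

5, 5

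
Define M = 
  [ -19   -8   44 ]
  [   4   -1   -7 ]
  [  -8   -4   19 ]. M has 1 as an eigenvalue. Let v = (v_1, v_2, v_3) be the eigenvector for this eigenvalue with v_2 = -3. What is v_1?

-12

M − 1I = [[-20, -8, 44], [4, -2, -7], [-8, -4, 18]].
Solving (M − 1I)v = 0 gives the eigenspace spanned by (-12, -3, -6).
With v_2 = -3, v = (-12, -3, -6), so v_1 = -12.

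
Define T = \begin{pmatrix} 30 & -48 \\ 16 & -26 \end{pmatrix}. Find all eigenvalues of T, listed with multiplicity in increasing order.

-2, 6

Characteristic polynomial: p(λ) = λ^2 - 4λ - 12 = (λ - 6)(λ + 2).
Roots (with multiplicity): -2, 6.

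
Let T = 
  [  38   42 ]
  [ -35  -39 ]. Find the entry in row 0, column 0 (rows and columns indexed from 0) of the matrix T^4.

-794

Characteristic polynomial: s^2 + s - 12 = (s - 3)(s + 4), so the eigenvalues are -4, 3.
s=3: eigenvector (6, -5).
s=-4: eigenvector (1, -1).
P = [[6, 1], [-5, -1]], D = diag(3, -4), P⁻¹ = [[1, 1], [-5, -6]].
T⁴ = P·diag(81, 256)·P⁻¹ = [[-794, -1050], [875, 1131]].
The requested entry is -794.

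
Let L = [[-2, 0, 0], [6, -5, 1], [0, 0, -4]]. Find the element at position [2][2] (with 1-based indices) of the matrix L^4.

Characteristic polynomial: μ^3 + 11μ^2 + 38μ + 40 = (μ + 2)(μ + 4)(μ + 5), so the eigenvalues are -5, -4, -2.
μ=-2: eigenvector (1, 2, 0).
μ=-5: eigenvector (0, 1, 0).
μ=-4: eigenvector (0, 1, 1).
P = [[1, 0, 0], [2, 1, 1], [0, 0, 1]], D = diag(-2, -5, -4), P⁻¹ = [[1, 0, 0], [-2, 1, -1], [0, 0, 1]].
L⁴ = P·diag(16, 625, 256)·P⁻¹ = [[16, 0, 0], [-1218, 625, -369], [0, 0, 256]].
The requested entry is 625.

625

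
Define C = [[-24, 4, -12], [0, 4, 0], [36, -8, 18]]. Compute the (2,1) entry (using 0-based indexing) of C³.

Characteristic polynomial: r^3 + 2r^2 - 24r = r(r - 4)(r + 6), so the eigenvalues are -6, 0, 4.
r=-6: eigenvector (2, 0, -3).
r=4: eigenvector (1, 1, -2).
r=0: eigenvector (-1, 0, 2).
P = [[2, 1, -1], [0, 1, 0], [-3, -2, 2]], D = diag(-6, 4, 0), P⁻¹ = [[2, 0, 1], [0, 1, 0], [3, 1, 2]].
C³ = P·diag(-216, 64, 0)·P⁻¹ = [[-864, 64, -432], [0, 64, 0], [1296, -128, 648]].
The requested entry is -128.

-128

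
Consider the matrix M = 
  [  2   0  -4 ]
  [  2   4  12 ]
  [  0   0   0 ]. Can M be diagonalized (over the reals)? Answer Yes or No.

Characteristic polynomial: p(r) = r^3 - 6r^2 + 8r = r(r - 4)(r - 2).
All 3 eigenvalues are distinct, so M is diagonalizable.

Yes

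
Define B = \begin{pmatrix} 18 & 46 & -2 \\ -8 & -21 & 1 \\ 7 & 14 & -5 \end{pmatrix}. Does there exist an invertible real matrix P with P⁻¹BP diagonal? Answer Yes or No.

Characteristic polynomial: p(t) = t^3 + 8t^2 + 5t - 50 = (t - 2)(t + 5)^2.
t = -5 has algebraic multiplicity 2; rank(B + 5I) = 2, so geometric multiplicity = 1.
Geometric multiplicity < algebraic multiplicity, so B is not diagonalizable.

No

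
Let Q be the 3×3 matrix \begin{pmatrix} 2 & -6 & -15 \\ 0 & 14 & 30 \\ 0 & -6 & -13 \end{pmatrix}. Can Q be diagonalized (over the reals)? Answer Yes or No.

Yes

Characteristic polynomial: p(μ) = μ^3 - 3μ^2 + 4 = (μ - 2)^2(μ + 1).
μ = 2 has algebraic multiplicity 2; rank(Q − 2I) = 1, so geometric multiplicity = 2.
Every eigenvalue has geometric = algebraic multiplicity, so Q is diagonalizable.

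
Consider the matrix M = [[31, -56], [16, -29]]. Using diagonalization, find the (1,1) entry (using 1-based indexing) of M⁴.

Characteristic polynomial: s^2 - 2s - 3 = (s - 3)(s + 1), so the eigenvalues are -1, 3.
s=3: eigenvector (2, 1).
s=-1: eigenvector (-7, -4).
P = [[2, -7], [1, -4]], D = diag(3, -1), P⁻¹ = [[4, -7], [1, -2]].
M⁴ = P·diag(81, 1)·P⁻¹ = [[641, -1120], [320, -559]].
The requested entry is 641.

641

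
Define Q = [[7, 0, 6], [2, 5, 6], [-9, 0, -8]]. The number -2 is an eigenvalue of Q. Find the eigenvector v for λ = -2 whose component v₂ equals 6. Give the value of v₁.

6

Q + 2I = [[9, 0, 6], [2, 7, 6], [-9, 0, -6]].
Solving (Q + 2I)v = 0 gives the eigenspace spanned by (6, 6, -9).
With v₂ = 6, v = (6, 6, -9), so v₁ = 6.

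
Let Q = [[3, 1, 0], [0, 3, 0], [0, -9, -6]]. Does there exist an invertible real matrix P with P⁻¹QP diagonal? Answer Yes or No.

No

Characteristic polynomial: p(t) = t^3 - 27t + 54 = (t - 3)^2(t + 6).
t = 3 has algebraic multiplicity 2; rank(Q − 3I) = 2, so geometric multiplicity = 1.
Geometric multiplicity < algebraic multiplicity, so Q is not diagonalizable.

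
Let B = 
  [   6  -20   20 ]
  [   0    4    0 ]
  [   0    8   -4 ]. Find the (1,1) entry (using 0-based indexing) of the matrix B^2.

Characteristic polynomial: λ^3 - 6λ^2 - 16λ + 96 = (λ - 6)(λ - 4)(λ + 4), so the eigenvalues are -4, 4, 6.
λ=4: eigenvector (0, 1, 1).
λ=6: eigenvector (1, 0, 0).
λ=-4: eigenvector (-2, 0, 1).
P = [[0, 1, -2], [1, 0, 0], [1, 0, 1]], D = diag(4, 6, -4), P⁻¹ = [[0, 1, 0], [1, -2, 2], [0, -1, 1]].
B² = P·diag(16, 36, 16)·P⁻¹ = [[36, -40, 40], [0, 16, 0], [0, 0, 16]].
The requested entry is 16.

16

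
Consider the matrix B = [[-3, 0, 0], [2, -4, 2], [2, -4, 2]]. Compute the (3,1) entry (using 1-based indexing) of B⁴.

-130

Characteristic polynomial: s^3 + 5s^2 + 6s = s(s + 2)(s + 3), so the eigenvalues are -3, -2, 0.
s=-2: eigenvector (0, 1, 1).
s=0: eigenvector (0, -1, -2).
s=-3: eigenvector (1, -2, -2).
P = [[0, 0, 1], [1, -1, -2], [1, -2, -2]], D = diag(-2, 0, -3), P⁻¹ = [[2, 2, -1], [0, 1, -1], [1, 0, 0]].
B⁴ = P·diag(16, 0, 81)·P⁻¹ = [[81, 0, 0], [-130, 32, -16], [-130, 32, -16]].
The requested entry is -130.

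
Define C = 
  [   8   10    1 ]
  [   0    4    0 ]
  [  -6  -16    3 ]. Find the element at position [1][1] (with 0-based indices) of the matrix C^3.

Characteristic polynomial: t^3 - 15t^2 + 74t - 120 = (t - 6)(t - 5)(t - 4), so the eigenvalues are 4, 5, 6.
t=6: eigenvector (1, 0, -2).
t=5: eigenvector (-1, 0, 3).
t=4: eigenvector (-3, 1, 2).
P = [[1, -1, -3], [0, 0, 1], [-2, 3, 2]], D = diag(6, 5, 4), P⁻¹ = [[3, 7, 1], [2, 4, 1], [0, 1, 0]].
C³ = P·diag(216, 125, 64)·P⁻¹ = [[398, 820, 91], [0, 64, 0], [-546, -1396, -57]].
The requested entry is 64.

64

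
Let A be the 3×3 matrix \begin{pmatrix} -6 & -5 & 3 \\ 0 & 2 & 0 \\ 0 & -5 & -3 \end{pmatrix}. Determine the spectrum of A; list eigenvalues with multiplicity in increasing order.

Characteristic polynomial: p(μ) = μ^3 + 7μ^2 - 36 = (μ - 2)(μ + 3)(μ + 6).
Roots (with multiplicity): -6, -3, 2.

-6, -3, 2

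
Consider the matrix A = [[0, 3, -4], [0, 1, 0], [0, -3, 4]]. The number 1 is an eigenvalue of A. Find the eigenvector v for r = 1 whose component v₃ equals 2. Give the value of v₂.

2

A − 1I = [[-1, 3, -4], [0, 0, 0], [0, -3, 3]].
Solving (A − 1I)v = 0 gives the eigenspace spanned by (-2, 2, 2).
With v₃ = 2, v = (-2, 2, 2), so v₂ = 2.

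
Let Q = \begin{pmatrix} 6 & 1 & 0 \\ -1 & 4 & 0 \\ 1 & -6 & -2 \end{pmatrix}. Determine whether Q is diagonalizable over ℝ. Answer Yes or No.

No

Characteristic polynomial: p(μ) = μ^3 - 8μ^2 + 5μ + 50 = (μ - 5)^2(μ + 2).
μ = 5 has algebraic multiplicity 2; rank(Q − 5I) = 2, so geometric multiplicity = 1.
Geometric multiplicity < algebraic multiplicity, so Q is not diagonalizable.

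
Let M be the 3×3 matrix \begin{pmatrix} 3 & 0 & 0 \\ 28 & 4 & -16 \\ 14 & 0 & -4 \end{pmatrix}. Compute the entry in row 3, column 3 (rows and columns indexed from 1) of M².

16

Characteristic polynomial: λ^3 - 3λ^2 - 16λ + 48 = (λ - 4)(λ - 3)(λ + 4), so the eigenvalues are -4, 3, 4.
λ=3: eigenvector (1, 4, 2).
λ=4: eigenvector (0, 1, 0).
λ=-4: eigenvector (0, 2, 1).
P = [[1, 0, 0], [4, 1, 2], [2, 0, 1]], D = diag(3, 4, -4), P⁻¹ = [[1, 0, 0], [0, 1, -2], [-2, 0, 1]].
M² = P·diag(9, 16, 16)·P⁻¹ = [[9, 0, 0], [-28, 16, 0], [-14, 0, 16]].
The requested entry is 16.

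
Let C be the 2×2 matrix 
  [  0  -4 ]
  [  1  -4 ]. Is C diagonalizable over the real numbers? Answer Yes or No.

Characteristic polynomial: p(μ) = μ^2 + 4μ + 4 = (μ + 2)^2.
μ = -2 has algebraic multiplicity 2; rank(C + 2I) = 1, so geometric multiplicity = 1.
Geometric multiplicity < algebraic multiplicity, so C is not diagonalizable.

No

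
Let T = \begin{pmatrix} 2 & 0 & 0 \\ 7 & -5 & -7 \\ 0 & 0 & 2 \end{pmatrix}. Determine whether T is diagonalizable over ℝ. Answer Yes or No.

Yes

Characteristic polynomial: p(μ) = μ^3 + μ^2 - 16μ + 20 = (μ - 2)^2(μ + 5).
μ = 2 has algebraic multiplicity 2; rank(T − 2I) = 1, so geometric multiplicity = 2.
Every eigenvalue has geometric = algebraic multiplicity, so T is diagonalizable.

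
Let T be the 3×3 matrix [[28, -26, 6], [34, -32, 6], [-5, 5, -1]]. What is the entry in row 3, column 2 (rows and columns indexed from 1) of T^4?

-1295

Characteristic polynomial: r^3 + 5r^2 - 8r - 12 = (r - 2)(r + 1)(r + 6), so the eigenvalues are -6, -1, 2.
r=-6: eigenvector (4, 5, -1).
r=2: eigenvector (1, 1, 0).
r=-1: eigenvector (-2, -2, 1).
P = [[4, 1, -2], [5, 1, -2], [-1, 0, 1]], D = diag(-6, 2, -1), P⁻¹ = [[-1, 1, 0], [3, -2, 2], [-1, 1, 1]].
T⁴ = P·diag(1296, 16, 1)·P⁻¹ = [[-5134, 5150, 30], [-6430, 6446, 30], [1295, -1295, 1]].
The requested entry is -1295.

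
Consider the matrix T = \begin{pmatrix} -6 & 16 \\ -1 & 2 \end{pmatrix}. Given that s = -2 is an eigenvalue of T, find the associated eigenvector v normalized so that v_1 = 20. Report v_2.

T + 2I = [[-4, 16], [-1, 4]].
Solving (T + 2I)v = 0 gives the eigenspace spanned by (20, 5).
With v_1 = 20, v = (20, 5), so v_2 = 5.

5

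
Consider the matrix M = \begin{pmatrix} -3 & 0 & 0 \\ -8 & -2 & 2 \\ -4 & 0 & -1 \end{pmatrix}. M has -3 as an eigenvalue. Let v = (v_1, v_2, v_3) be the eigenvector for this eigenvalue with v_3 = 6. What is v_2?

12

M + 3I = [[0, 0, 0], [-8, 1, 2], [-4, 0, 2]].
Solving (M + 3I)v = 0 gives the eigenspace spanned by (3, 12, 6).
With v_3 = 6, v = (3, 12, 6), so v_2 = 12.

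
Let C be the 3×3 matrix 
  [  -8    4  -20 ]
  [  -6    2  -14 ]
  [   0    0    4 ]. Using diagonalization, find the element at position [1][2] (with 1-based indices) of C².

-24

Characteristic polynomial: t^3 + 2t^2 - 16t - 32 = (t - 4)(t + 2)(t + 4), so the eigenvalues are -4, -2, 4.
t=-4: eigenvector (1, 1, 0).
t=-2: eigenvector (2, 3, 0).
t=4: eigenvector (-2, -1, 1).
P = [[1, 2, -2], [1, 3, -1], [0, 0, 1]], D = diag(-4, -2, 4), P⁻¹ = [[3, -2, 4], [-1, 1, -1], [0, 0, 1]].
C² = P·diag(16, 4, 16)·P⁻¹ = [[40, -24, 24], [36, -20, 36], [0, 0, 16]].
The requested entry is -24.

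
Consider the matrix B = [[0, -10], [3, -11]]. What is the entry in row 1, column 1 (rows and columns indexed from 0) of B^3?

-671

Characteristic polynomial: μ^2 + 11μ + 30 = (μ + 5)(μ + 6), so the eigenvalues are -6, -5.
μ=-5: eigenvector (2, 1).
μ=-6: eigenvector (-5, -3).
P = [[2, -5], [1, -3]], D = diag(-5, -6), P⁻¹ = [[3, -5], [1, -2]].
B³ = P·diag(-125, -216)·P⁻¹ = [[330, -910], [273, -671]].
The requested entry is -671.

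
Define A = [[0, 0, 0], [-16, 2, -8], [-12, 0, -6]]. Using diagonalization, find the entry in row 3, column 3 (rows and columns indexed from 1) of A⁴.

Characteristic polynomial: r^3 + 4r^2 - 12r = r(r - 2)(r + 6), so the eigenvalues are -6, 0, 2.
r=-6: eigenvector (0, 1, 1).
r=2: eigenvector (0, 1, 0).
r=0: eigenvector (1, 0, -2).
P = [[0, 0, 1], [1, 1, 0], [1, 0, -2]], D = diag(-6, 2, 0), P⁻¹ = [[2, 0, 1], [-2, 1, -1], [1, 0, 0]].
A⁴ = P·diag(1296, 16, 0)·P⁻¹ = [[0, 0, 0], [2560, 16, 1280], [2592, 0, 1296]].
The requested entry is 1296.

1296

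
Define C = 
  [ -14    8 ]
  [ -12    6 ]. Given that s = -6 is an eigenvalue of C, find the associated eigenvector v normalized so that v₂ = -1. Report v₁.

-1

C + 6I = [[-8, 8], [-12, 12]].
Solving (C + 6I)v = 0 gives the eigenspace spanned by (-1, -1).
With v₂ = -1, v = (-1, -1), so v₁ = -1.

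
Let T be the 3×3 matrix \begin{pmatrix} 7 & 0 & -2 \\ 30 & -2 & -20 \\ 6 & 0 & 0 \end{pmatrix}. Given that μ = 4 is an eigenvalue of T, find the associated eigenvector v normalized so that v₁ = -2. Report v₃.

T − 4I = [[3, 0, -2], [30, -6, -20], [6, 0, -4]].
Solving (T − 4I)v = 0 gives the eigenspace spanned by (-2, 0, -3).
With v₁ = -2, v = (-2, 0, -3), so v₃ = -3.

-3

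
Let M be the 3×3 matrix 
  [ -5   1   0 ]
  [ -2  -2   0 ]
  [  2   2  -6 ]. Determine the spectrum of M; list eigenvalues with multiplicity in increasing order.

-6, -4, -3

Characteristic polynomial: p(t) = t^3 + 13t^2 + 54t + 72 = (t + 3)(t + 4)(t + 6).
Roots (with multiplicity): -6, -4, -3.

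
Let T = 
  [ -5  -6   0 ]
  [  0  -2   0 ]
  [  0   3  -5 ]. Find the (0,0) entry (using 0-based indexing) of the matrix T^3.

Characteristic polynomial: μ^3 + 12μ^2 + 45μ + 50 = (μ + 2)(μ + 5)^2, so the eigenvalues are -5, -5, -2.
μ=-5: eigenvector (1, 0, 0).
μ=-2: eigenvector (-2, 1, 1).
μ=-5: eigenvector (0, 0, 1).
P = [[1, -2, 0], [0, 1, 0], [0, 1, 1]], D = diag(-5, -2, -5), P⁻¹ = [[1, 2, 0], [0, 1, 0], [0, -1, 1]].
T³ = P·diag(-125, -8, -125)·P⁻¹ = [[-125, -234, 0], [0, -8, 0], [0, 117, -125]].
The requested entry is -125.

-125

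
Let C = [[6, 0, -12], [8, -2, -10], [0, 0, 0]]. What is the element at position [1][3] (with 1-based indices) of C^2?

Characteristic polynomial: μ^3 - 4μ^2 - 12μ = μ(μ - 6)(μ + 2), so the eigenvalues are -2, 0, 6.
μ=6: eigenvector (1, 1, 0).
μ=0: eigenvector (2, 3, 1).
μ=-2: eigenvector (0, 1, 0).
P = [[1, 2, 0], [1, 3, 1], [0, 1, 0]], D = diag(6, 0, -2), P⁻¹ = [[1, 0, -2], [0, 0, 1], [-1, 1, -1]].
C² = P·diag(36, 0, 4)·P⁻¹ = [[36, 0, -72], [32, 4, -76], [0, 0, 0]].
The requested entry is -72.

-72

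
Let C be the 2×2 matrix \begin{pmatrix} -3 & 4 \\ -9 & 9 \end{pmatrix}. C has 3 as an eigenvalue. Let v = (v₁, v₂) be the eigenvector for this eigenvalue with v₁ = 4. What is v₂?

6

C − 3I = [[-6, 4], [-9, 6]].
Solving (C − 3I)v = 0 gives the eigenspace spanned by (4, 6).
With v₁ = 4, v = (4, 6), so v₂ = 6.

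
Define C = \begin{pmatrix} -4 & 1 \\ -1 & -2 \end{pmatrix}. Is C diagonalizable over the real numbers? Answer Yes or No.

Characteristic polynomial: p(r) = r^2 + 6r + 9 = (r + 3)^2.
r = -3 has algebraic multiplicity 2; rank(C + 3I) = 1, so geometric multiplicity = 1.
Geometric multiplicity < algebraic multiplicity, so C is not diagonalizable.

No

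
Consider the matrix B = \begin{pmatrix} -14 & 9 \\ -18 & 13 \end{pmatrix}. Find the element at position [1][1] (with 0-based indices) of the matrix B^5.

Characteristic polynomial: λ^2 + λ - 20 = (λ - 4)(λ + 5), so the eigenvalues are -5, 4.
λ=-5: eigenvector (1, 1).
λ=4: eigenvector (-1, -2).
P = [[1, -1], [1, -2]], D = diag(-5, 4), P⁻¹ = [[2, -1], [1, -1]].
B⁵ = P·diag(-3125, 1024)·P⁻¹ = [[-7274, 4149], [-8298, 5173]].
The requested entry is 5173.

5173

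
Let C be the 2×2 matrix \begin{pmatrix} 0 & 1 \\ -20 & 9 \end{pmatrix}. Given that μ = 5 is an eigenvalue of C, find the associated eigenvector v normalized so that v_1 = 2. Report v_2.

10

C − 5I = [[-5, 1], [-20, 4]].
Solving (C − 5I)v = 0 gives the eigenspace spanned by (2, 10).
With v_1 = 2, v = (2, 10), so v_2 = 10.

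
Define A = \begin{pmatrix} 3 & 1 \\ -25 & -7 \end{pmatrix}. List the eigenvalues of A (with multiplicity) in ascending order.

Characteristic polynomial: p(s) = s^2 + 4s + 4 = (s + 2)^2.
Roots (with multiplicity): -2, -2.

-2, -2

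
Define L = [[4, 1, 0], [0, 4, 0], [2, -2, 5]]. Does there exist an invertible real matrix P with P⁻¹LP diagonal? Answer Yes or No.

Characteristic polynomial: p(μ) = μ^3 - 13μ^2 + 56μ - 80 = (μ - 5)(μ - 4)^2.
μ = 4 has algebraic multiplicity 2; rank(L − 4I) = 2, so geometric multiplicity = 1.
Geometric multiplicity < algebraic multiplicity, so L is not diagonalizable.

No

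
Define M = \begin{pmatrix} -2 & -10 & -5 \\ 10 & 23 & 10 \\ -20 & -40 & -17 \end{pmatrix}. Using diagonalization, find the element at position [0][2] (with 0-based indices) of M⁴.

-65

Characteristic polynomial: t^3 - 4t^2 - 3t + 18 = (t - 3)^2(t + 2), so the eigenvalues are -2, 3, 3.
t=-2: eigenvector (1, -2, 4).
t=3: eigenvector (0, 1, -2).
t=3: eigenvector (-1, 2, -3).
P = [[1, 0, -1], [-2, 1, 2], [4, -2, -3]], D = diag(-2, 3, 3), P⁻¹ = [[1, 2, 1], [2, 1, 0], [0, 2, 1]].
M⁴ = P·diag(16, 81, 81)·P⁻¹ = [[16, -130, -65], [130, 341, 130], [-260, -520, -179]].
The requested entry is -65.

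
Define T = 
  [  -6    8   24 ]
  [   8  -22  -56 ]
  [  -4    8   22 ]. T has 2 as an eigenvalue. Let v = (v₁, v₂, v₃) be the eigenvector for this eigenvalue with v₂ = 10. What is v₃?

T − 2I = [[-8, 8, 24], [8, -24, -56], [-4, 8, 20]].
Solving (T − 2I)v = 0 gives the eigenspace spanned by (-5, 10, -5).
With v₂ = 10, v = (-5, 10, -5), so v₃ = -5.

-5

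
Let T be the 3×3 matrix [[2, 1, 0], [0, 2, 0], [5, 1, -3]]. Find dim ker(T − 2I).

T − 2I = [[0, 1, 0], [0, 0, 0], [5, 1, -5]].
This matrix has rank 2, so its null space has dimension 3 − 2 = 1.

1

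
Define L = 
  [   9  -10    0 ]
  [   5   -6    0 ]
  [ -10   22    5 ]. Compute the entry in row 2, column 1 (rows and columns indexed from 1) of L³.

Characteristic polynomial: λ^3 - 8λ^2 + 11λ + 20 = (λ - 5)(λ - 4)(λ + 1), so the eigenvalues are -1, 4, 5.
λ=5: eigenvector (0, 0, 1).
λ=4: eigenvector (2, 1, -2).
λ=-1: eigenvector (-1, -1, 2).
P = [[0, 2, -1], [0, 1, -1], [1, -2, 2]], D = diag(5, 4, -1), P⁻¹ = [[0, 2, 1], [1, -1, 0], [1, -2, 0]].
L³ = P·diag(125, 64, -1)·P⁻¹ = [[129, -130, 0], [65, -66, 0], [-130, 382, 125]].
The requested entry is 65.

65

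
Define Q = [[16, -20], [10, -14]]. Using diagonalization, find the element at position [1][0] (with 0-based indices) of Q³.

280

Characteristic polynomial: μ^2 - 2μ - 24 = (μ - 6)(μ + 4), so the eigenvalues are -4, 6.
μ=-4: eigenvector (-1, -1).
μ=6: eigenvector (2, 1).
P = [[-1, 2], [-1, 1]], D = diag(-4, 6), P⁻¹ = [[1, -2], [1, -1]].
Q³ = P·diag(-64, 216)·P⁻¹ = [[496, -560], [280, -344]].
The requested entry is 280.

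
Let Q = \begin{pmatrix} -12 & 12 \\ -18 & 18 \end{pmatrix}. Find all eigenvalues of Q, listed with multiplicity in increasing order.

Characteristic polynomial: p(r) = r^2 - 6r = r(r - 6).
Roots (with multiplicity): 0, 6.

0, 6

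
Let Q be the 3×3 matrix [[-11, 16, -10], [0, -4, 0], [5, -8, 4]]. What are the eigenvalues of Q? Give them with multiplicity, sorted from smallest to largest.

Characteristic polynomial: p(λ) = λ^3 + 11λ^2 + 34λ + 24 = (λ + 1)(λ + 4)(λ + 6).
Roots (with multiplicity): -6, -4, -1.

-6, -4, -1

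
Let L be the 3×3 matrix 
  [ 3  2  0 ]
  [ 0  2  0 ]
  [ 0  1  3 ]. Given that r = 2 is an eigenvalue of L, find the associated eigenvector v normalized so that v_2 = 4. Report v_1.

-8

L − 2I = [[1, 2, 0], [0, 0, 0], [0, 1, 1]].
Solving (L − 2I)v = 0 gives the eigenspace spanned by (-8, 4, -4).
With v_2 = 4, v = (-8, 4, -4), so v_1 = -8.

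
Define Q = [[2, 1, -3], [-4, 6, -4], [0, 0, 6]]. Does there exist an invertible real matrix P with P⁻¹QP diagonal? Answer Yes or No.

No

Characteristic polynomial: p(s) = s^3 - 14s^2 + 64s - 96 = (s - 6)(s - 4)^2.
s = 4 has algebraic multiplicity 2; rank(Q − 4I) = 2, so geometric multiplicity = 1.
Geometric multiplicity < algebraic multiplicity, so Q is not diagonalizable.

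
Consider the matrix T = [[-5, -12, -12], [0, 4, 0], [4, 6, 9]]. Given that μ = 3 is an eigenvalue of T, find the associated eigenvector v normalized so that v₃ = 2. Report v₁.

-3

T − 3I = [[-8, -12, -12], [0, 1, 0], [4, 6, 6]].
Solving (T − 3I)v = 0 gives the eigenspace spanned by (-3, 0, 2).
With v₃ = 2, v = (-3, 0, 2), so v₁ = -3.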